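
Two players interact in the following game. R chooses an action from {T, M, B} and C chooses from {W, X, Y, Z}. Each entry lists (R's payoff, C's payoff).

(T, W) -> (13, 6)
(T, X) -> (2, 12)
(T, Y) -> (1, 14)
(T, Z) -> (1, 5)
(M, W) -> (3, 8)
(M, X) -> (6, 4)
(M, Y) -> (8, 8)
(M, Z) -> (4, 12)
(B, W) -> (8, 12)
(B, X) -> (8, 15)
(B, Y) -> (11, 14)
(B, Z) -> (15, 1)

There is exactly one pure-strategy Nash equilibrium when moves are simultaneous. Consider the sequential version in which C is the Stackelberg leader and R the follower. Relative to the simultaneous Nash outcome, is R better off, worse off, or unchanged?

unchanged

Work backward from R's decision.
- W: R compares 13, 3, 8 and picks T; C would get 6.
- X: R compares 2, 6, 8 and picks B; C would get 15.
- Y: R compares 1, 8, 11 and picks B; C would get 14.
- Z: R compares 1, 4, 15 and picks B; C would get 1.
C's induced payoffs are 6, 15, 14, 1, so C commits to X. Subgame-perfect outcome: (B, X) with payoffs (8, 15).
Under simultaneous play:
R's best replies: W→T; X→B; Y→B; Z→B.
C's best replies: T→Y; M→Z; B→X.
Only (B, X) has each player best-responding; Nash payoffs (8, 15).
R earns 8 sequentially versus 8 at the Nash outcome: unchanged.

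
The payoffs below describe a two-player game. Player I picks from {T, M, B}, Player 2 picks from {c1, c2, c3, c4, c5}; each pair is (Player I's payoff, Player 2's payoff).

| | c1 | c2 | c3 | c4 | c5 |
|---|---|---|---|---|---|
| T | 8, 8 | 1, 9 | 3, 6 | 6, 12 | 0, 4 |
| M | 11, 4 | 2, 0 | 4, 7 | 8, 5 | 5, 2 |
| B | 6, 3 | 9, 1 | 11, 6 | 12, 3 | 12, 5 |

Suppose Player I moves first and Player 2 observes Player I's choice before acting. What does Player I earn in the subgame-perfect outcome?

Work backward from Player 2's decision.
- T → Player 2 plays c4 (best of 8, 9, 6, 12, 4); Player I gets 6.
- M → Player 2 plays c3 (best of 4, 0, 7, 5, 2); Player I gets 4.
- B → Player 2 plays c3 (best of 3, 1, 6, 3, 5); Player I gets 11.
Player I's induced payoffs are 6, 4, 11, so Player I commits to B. Subgame-perfect outcome: (B, c3) with payoffs (11, 6).

11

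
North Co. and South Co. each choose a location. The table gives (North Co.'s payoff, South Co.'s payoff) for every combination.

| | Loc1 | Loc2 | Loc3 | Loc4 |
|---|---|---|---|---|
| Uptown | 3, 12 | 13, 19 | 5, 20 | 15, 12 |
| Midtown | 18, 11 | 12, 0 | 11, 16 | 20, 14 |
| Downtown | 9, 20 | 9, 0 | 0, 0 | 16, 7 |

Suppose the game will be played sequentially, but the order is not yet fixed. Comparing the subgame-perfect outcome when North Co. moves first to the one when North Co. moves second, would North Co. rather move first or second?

If North Co. leads: South Co.'s best replies are Uptown→Loc3, Midtown→Loc3, Downtown→Loc1; North Co.'s induced payoffs 5, 11, 9; outcome (Midtown, Loc3), payoffs (11, 16).
If South Co. leads: North Co.'s best replies are Loc1→Midtown, Loc2→Uptown, Loc3→Midtown, Loc4→Midtown; South Co.'s induced payoffs 11, 19, 16, 14; outcome (Uptown, Loc2), payoffs (13, 19).
North Co. gets 11 moving first and 13 moving second, so North Co. prefers to move second.

second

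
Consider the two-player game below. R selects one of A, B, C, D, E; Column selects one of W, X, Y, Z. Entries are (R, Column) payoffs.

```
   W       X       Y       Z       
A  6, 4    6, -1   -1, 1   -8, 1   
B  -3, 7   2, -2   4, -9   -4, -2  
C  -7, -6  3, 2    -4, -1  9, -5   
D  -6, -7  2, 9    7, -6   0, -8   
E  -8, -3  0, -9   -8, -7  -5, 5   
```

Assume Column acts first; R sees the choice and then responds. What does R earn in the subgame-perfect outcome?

6

Backward induction with Column moving first.
- W: R compares 6, -3, -7, -6, -8 and picks A; Column would get 4.
- X: R compares 6, 2, 3, 2, 0 and picks A; Column would get -1.
- Y: R compares -1, 4, -4, 7, -8 and picks D; Column would get -6.
- Z: R compares -8, -4, 9, 0, -5 and picks C; Column would get -5.
Among 4, -1, -6, -5, the best is 4 at W. Subgame-perfect outcome: (A, W) with payoffs (6, 4).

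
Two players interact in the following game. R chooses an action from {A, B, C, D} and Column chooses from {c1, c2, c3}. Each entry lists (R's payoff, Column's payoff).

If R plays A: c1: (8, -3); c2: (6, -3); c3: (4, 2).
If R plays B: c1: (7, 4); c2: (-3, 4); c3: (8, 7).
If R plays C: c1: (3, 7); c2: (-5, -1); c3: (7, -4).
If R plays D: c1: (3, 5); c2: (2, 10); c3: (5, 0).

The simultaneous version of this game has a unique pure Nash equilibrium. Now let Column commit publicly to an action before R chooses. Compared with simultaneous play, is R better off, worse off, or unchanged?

Work backward from R's decision.
- c1: BR = A, leader payoff -3.
- c2: BR = A, leader payoff -3.
- c3: BR = B, leader payoff 7.
Among -3, -3, 7, the best is 7 at c3. Subgame-perfect outcome: (B, c3) with payoffs (8, 7).
Now find the simultaneous Nash equilibrium.
R's best replies: c1→A; c2→A; c3→B.
Column's best replies: A→c3; B→c3; C→c1; D→c2.
The unique mutual best reply is (B, c3), giving (8, 7).
R earns 8 sequentially versus 8 at the Nash outcome: unchanged.

unchanged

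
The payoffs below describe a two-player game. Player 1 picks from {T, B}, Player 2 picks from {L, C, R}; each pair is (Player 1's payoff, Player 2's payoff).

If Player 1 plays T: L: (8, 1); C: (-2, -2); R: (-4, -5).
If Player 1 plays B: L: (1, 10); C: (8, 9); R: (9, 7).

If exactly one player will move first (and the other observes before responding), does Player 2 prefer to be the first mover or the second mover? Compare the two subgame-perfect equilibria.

first

If Player 1 leads: Player 2's best replies are T→L, B→L; Player 1's induced payoffs 8, 1; outcome (T, L), payoffs (8, 1).
If Player 2 leads: Player 1's best replies are L→T, C→B, R→B; Player 2's induced payoffs 1, 9, 7; outcome (B, C), payoffs (8, 9).
Player 2 gets 9 moving first and 1 moving second, so Player 2 prefers to move first.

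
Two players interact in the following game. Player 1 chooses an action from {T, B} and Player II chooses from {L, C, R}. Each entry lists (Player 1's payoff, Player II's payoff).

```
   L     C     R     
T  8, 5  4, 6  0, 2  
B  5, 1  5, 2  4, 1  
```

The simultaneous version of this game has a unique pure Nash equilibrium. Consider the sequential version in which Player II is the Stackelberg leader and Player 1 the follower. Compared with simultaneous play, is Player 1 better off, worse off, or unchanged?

better off

Solve by backward induction (Player II leads).
- L → Player 1 plays T (best of 8, 5); Player II gets 5.
- C → Player 1 plays B (best of 4, 5); Player II gets 2.
- R → Player 1 plays B (best of 0, 4); Player II gets 1.
Among 5, 2, 1, the best is 5 at L. Subgame-perfect outcome: (T, L) with payoffs (8, 5).
Under simultaneous play:
Player 1's best replies: L→T; C→B; R→B.
Player II's best replies: T→C; B→C.
The unique mutual best reply is (B, C), giving (5, 2).
Player 1 earns 8 sequentially versus 5 at the Nash outcome: better off.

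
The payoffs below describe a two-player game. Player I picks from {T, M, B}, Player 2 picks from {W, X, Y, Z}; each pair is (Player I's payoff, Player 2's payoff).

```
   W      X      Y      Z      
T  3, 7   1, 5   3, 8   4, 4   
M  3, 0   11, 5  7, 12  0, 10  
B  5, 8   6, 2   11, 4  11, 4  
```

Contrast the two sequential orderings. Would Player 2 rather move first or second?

If Player I leads: Player 2's best replies are T→Y, M→Y, B→W; Player I's induced payoffs 3, 7, 5; outcome (M, Y), payoffs (7, 12).
If Player 2 leads: Player I's best replies are W→B, X→M, Y→B, Z→B; Player 2's induced payoffs 8, 5, 4, 4; outcome (B, W), payoffs (5, 8).
Player 2 gets 8 moving first and 12 moving second, so Player 2 prefers to move second.

second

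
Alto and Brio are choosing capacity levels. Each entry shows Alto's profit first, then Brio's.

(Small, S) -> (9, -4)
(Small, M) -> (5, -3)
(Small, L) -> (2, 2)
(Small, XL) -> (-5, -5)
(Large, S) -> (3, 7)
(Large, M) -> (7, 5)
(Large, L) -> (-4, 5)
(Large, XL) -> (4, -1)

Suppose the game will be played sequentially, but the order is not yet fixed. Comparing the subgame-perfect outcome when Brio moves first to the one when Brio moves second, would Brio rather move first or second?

If Alto leads: Brio's best replies are Small→L, Large→S; Alto's induced payoffs 2, 3; outcome (Large, S), payoffs (3, 7).
If Brio leads: Alto's best replies are S→Small, M→Large, L→Small, XL→Large; Brio's induced payoffs -4, 5, 2, -1; outcome (Large, M), payoffs (7, 5).
Brio gets 5 moving first and 7 moving second, so Brio prefers to move second.

second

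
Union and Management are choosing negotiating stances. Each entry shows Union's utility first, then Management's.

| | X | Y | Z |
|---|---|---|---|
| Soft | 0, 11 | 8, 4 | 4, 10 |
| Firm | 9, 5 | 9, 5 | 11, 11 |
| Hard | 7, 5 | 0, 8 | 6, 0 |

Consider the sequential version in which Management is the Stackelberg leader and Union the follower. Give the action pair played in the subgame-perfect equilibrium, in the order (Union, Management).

Union best-responds to each possible Management move:
- X → Union plays Firm (best of 0, 9, 7); Management gets 5.
- Y → Union plays Firm (best of 8, 9, 0); Management gets 5.
- Z → Union plays Firm (best of 4, 11, 6); Management gets 11.
Maximizing over 5, 5, 11, Management chooses Z. Subgame-perfect outcome: (Firm, Z) with payoffs (11, 11).

(Firm, Z)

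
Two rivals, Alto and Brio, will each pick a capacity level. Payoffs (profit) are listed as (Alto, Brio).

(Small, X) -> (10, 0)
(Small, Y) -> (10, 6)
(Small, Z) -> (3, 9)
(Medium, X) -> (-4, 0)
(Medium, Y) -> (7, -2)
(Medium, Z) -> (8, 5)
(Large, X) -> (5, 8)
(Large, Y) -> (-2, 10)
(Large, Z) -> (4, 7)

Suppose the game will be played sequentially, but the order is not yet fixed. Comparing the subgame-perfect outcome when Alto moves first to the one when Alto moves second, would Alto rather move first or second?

If Alto leads: Brio's best replies are Small→Z, Medium→Z, Large→Y; Alto's induced payoffs 3, 8, -2; outcome (Medium, Z), payoffs (8, 5).
If Brio leads: Alto's best replies are X→Small, Y→Small, Z→Medium; Brio's induced payoffs 0, 6, 5; outcome (Small, Y), payoffs (10, 6).
Alto gets 8 moving first and 10 moving second, so Alto prefers to move second.

second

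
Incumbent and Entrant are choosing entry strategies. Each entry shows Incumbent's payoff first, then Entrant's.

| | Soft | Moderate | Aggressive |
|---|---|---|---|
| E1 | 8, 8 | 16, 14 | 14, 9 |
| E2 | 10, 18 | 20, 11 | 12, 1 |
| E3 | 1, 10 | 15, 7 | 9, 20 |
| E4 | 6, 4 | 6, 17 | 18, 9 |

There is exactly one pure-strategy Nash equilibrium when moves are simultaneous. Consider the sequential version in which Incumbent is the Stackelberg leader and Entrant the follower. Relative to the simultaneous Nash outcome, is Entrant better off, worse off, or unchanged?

Solve by backward induction (Incumbent leads).
- E1: BR = Moderate, leader payoff 16.
- E2: BR = Soft, leader payoff 10.
- E3: BR = Aggressive, leader payoff 9.
- E4: BR = Moderate, leader payoff 6.
Incumbent's induced payoffs are 16, 10, 9, 6, so Incumbent commits to E1. Subgame-perfect outcome: (E1, Moderate) with payoffs (16, 14).
Under simultaneous play:
Incumbent's best replies: Soft→E2; Moderate→E2; Aggressive→E4.
Entrant's best replies: E1→Moderate; E2→Soft; E3→Aggressive; E4→Moderate.
The unique mutual best reply is (E2, Soft), giving (10, 18).
Entrant earns 14 sequentially versus 18 at the Nash outcome: worse off.

worse off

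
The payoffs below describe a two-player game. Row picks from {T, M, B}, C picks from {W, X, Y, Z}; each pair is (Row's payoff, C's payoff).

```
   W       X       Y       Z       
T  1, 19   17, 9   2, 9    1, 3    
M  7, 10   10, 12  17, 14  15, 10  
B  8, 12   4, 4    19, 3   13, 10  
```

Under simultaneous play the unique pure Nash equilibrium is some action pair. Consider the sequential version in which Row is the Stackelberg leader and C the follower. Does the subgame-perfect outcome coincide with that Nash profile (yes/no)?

Backward induction with Row moving first.
- T → C plays W (best of 19, 9, 9, 3); Row gets 1.
- M → C plays Y (best of 10, 12, 14, 10); Row gets 17.
- B → C plays W (best of 12, 4, 3, 10); Row gets 8.
Row's induced payoffs are 1, 17, 8, so Row commits to M. Subgame-perfect outcome: (M, Y) with payoffs (17, 14).
For the simultaneous game, intersect best replies.
Row's best replies: W→B; X→T; Y→B; Z→M.
C's best replies: T→W; M→Y; B→W.
The unique mutual best reply is (B, W), giving (8, 12).
Sequential outcome (M, Y) differs from the Nash profile (B, W).

no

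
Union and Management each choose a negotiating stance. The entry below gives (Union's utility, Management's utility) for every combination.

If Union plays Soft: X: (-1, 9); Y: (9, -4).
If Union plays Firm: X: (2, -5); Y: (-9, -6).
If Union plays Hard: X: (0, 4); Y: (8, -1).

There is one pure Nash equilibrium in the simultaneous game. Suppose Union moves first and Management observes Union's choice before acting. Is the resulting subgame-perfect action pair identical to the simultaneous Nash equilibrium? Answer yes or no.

Work backward from Management's decision.
- Soft → Management plays X (best of 9, -4); Union gets -1.
- Firm → Management plays X (best of -5, -6); Union gets 2.
- Hard → Management plays X (best of 4, -1); Union gets 0.
Among -1, 2, 0, the best is 2 at Firm. Subgame-perfect outcome: (Firm, X) with payoffs (2, -5).
Now find the simultaneous Nash equilibrium.
Union's best replies: X→Firm; Y→Soft.
Management's best replies: Soft→X; Firm→X; Hard→X.
The unique mutual best reply is (Firm, X), giving (2, -5).
Sequential outcome (Firm, X) coincides with the Nash profile (Firm, X).

yes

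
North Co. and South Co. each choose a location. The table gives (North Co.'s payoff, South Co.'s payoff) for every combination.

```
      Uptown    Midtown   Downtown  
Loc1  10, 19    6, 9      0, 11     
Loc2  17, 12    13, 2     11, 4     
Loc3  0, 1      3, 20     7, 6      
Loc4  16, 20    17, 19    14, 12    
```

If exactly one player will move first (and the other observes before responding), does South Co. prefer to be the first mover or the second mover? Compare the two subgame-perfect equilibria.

first

If North Co. leads: South Co.'s best replies are Loc1→Uptown, Loc2→Uptown, Loc3→Midtown, Loc4→Uptown; North Co.'s induced payoffs 10, 17, 3, 16; outcome (Loc2, Uptown), payoffs (17, 12).
If South Co. leads: North Co.'s best replies are Uptown→Loc2, Midtown→Loc4, Downtown→Loc4; South Co.'s induced payoffs 12, 19, 12; outcome (Loc4, Midtown), payoffs (17, 19).
South Co. gets 19 moving first and 12 moving second, so South Co. prefers to move first.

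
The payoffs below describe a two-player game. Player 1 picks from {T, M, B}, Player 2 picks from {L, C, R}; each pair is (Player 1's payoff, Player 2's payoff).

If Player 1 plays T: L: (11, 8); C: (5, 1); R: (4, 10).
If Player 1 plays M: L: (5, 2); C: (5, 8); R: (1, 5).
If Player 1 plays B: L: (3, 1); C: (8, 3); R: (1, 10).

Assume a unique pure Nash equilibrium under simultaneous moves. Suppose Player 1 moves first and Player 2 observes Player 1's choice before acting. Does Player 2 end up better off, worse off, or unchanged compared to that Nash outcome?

Backward induction with Player 1 moving first.
- T: Player 2 compares 8, 1, 10 and picks R; Player 1 would get 4.
- M: Player 2 compares 2, 8, 5 and picks C; Player 1 would get 5.
- B: Player 2 compares 1, 3, 10 and picks R; Player 1 would get 1.
Player 1's induced payoffs are 4, 5, 1, so Player 1 commits to M. Subgame-perfect outcome: (M, C) with payoffs (5, 8).
For the simultaneous game, intersect best replies.
Player 1's best replies: L→T; C→B; R→T.
Player 2's best replies: T→R; M→C; B→R.
The unique mutual best reply is (T, R), giving (4, 10).
Player 2 earns 8 sequentially versus 10 at the Nash outcome: worse off.

worse off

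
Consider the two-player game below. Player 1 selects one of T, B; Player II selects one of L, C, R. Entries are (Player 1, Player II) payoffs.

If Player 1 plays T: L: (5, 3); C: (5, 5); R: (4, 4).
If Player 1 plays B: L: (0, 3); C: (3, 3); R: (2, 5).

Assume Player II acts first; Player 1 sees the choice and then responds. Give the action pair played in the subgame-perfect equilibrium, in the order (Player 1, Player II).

(T, C)

Player 1 best-responds to each possible Player II move:
- L → Player 1 plays T (best of 5, 0); Player II gets 3.
- C → Player 1 plays T (best of 5, 3); Player II gets 5.
- R → Player 1 plays T (best of 4, 2); Player II gets 4.
Maximizing over 3, 5, 4, Player II chooses C. Subgame-perfect outcome: (T, C) with payoffs (5, 5).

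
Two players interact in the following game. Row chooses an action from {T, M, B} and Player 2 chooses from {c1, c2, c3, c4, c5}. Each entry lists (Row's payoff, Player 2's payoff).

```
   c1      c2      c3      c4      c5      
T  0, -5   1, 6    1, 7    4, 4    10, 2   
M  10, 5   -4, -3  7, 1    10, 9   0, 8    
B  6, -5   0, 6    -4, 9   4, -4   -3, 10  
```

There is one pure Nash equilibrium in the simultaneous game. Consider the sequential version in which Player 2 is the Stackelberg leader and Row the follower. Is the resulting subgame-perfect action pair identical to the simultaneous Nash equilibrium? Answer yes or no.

Work backward from Row's decision.
- c1: Row compares 0, 10, 6 and picks M; Player 2 would get 5.
- c2: Row compares 1, -4, 0 and picks T; Player 2 would get 6.
- c3: Row compares 1, 7, -4 and picks M; Player 2 would get 1.
- c4: Row compares 4, 10, 4 and picks M; Player 2 would get 9.
- c5: Row compares 10, 0, -3 and picks T; Player 2 would get 2.
Among 5, 6, 1, 9, 2, the best is 9 at c4. Subgame-perfect outcome: (M, c4) with payoffs (10, 9).
Now find the simultaneous Nash equilibrium.
Row's best replies: c1→M; c2→T; c3→M; c4→M; c5→T.
Player 2's best replies: T→c3; M→c4; B→c5.
The unique mutual best reply is (M, c4), giving (10, 9).
Sequential outcome (M, c4) coincides with the Nash profile (M, c4).

yes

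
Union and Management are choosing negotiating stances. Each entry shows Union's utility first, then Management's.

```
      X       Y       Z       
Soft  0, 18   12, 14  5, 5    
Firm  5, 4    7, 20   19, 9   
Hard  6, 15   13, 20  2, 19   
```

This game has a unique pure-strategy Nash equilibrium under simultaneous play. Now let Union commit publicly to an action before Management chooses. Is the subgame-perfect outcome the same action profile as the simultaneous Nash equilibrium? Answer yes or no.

Backward induction with Union moving first.
- Soft: Management compares 18, 14, 5 and picks X; Union would get 0.
- Firm: Management compares 4, 20, 9 and picks Y; Union would get 7.
- Hard: Management compares 15, 20, 19 and picks Y; Union would get 13.
Union's induced payoffs are 0, 7, 13, so Union commits to Hard. Subgame-perfect outcome: (Hard, Y) with payoffs (13, 20).
For the simultaneous game, intersect best replies.
Union's best replies: X→Hard; Y→Hard; Z→Firm.
Management's best replies: Soft→X; Firm→Y; Hard→Y.
Only (Hard, Y) has each player best-responding; Nash payoffs (13, 20).
Sequential outcome (Hard, Y) coincides with the Nash profile (Hard, Y).

yes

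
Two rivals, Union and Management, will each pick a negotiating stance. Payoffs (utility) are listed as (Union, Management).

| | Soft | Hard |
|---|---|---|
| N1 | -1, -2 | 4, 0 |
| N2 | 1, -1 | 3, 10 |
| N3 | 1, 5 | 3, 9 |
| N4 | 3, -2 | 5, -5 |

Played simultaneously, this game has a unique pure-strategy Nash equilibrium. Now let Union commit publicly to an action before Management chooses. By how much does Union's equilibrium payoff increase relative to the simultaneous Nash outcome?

1

Solve by backward induction (Union leads).
- N1: Management compares -2, 0 and picks Hard; Union would get 4.
- N2: Management compares -1, 10 and picks Hard; Union would get 3.
- N3: Management compares 5, 9 and picks Hard; Union would get 3.
- N4: Management compares -2, -5 and picks Soft; Union would get 3.
Among 4, 3, 3, 3, the best is 4 at N1. Subgame-perfect outcome: (N1, Hard) with payoffs (4, 0).
For the simultaneous game, intersect best replies.
Union's best replies: Soft→N4; Hard→N4.
Management's best replies: N1→Hard; N2→Hard; N3→Hard; N4→Soft.
Only (N4, Soft) has each player best-responding; Nash payoffs (3, -2).
Union's commitment gain: 4 − 3 = 1.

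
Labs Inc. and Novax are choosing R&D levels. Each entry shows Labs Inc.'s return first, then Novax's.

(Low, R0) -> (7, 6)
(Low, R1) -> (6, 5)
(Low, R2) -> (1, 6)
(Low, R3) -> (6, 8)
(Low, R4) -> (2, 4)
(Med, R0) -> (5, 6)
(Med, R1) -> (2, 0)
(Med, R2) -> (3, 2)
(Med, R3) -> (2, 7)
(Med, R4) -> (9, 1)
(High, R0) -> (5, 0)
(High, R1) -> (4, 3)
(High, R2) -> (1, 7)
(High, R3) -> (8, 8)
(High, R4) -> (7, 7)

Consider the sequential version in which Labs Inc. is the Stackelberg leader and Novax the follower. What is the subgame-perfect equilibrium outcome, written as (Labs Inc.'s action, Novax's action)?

Novax best-responds to each possible Labs Inc. move:
- Low: BR = R3, leader payoff 6.
- Med: BR = R3, leader payoff 2.
- High: BR = R3, leader payoff 8.
Maximizing over 6, 2, 8, Labs Inc. chooses High. Subgame-perfect outcome: (High, R3) with payoffs (8, 8).

(High, R3)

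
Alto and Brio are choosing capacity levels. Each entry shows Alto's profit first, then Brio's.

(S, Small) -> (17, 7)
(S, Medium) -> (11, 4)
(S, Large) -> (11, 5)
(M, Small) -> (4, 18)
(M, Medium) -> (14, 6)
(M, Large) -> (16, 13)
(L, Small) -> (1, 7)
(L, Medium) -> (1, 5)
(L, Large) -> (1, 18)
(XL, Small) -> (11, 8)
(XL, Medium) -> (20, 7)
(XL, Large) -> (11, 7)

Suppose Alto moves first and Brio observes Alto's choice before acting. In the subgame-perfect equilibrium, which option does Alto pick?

S

Work backward from Brio's decision.
- S: Brio compares 7, 4, 5 and picks Small; Alto would get 17.
- M: Brio compares 18, 6, 13 and picks Small; Alto would get 4.
- L: Brio compares 7, 5, 18 and picks Large; Alto would get 1.
- XL: Brio compares 8, 7, 7 and picks Small; Alto would get 11.
Maximizing over 17, 4, 1, 11, Alto chooses S. Subgame-perfect outcome: (S, Small) with payoffs (17, 7).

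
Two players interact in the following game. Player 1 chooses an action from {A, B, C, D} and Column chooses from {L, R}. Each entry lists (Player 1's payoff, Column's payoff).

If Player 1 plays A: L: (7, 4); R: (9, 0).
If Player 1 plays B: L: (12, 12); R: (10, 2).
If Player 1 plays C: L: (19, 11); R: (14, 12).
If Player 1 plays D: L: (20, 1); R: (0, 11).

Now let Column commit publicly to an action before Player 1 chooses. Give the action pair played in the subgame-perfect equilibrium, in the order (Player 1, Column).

Backward induction with Column moving first.
- L → Player 1 plays D (best of 7, 12, 19, 20); Column gets 1.
- R → Player 1 plays C (best of 9, 10, 14, 0); Column gets 12.
Among 1, 12, the best is 12 at R. Subgame-perfect outcome: (C, R) with payoffs (14, 12).

(C, R)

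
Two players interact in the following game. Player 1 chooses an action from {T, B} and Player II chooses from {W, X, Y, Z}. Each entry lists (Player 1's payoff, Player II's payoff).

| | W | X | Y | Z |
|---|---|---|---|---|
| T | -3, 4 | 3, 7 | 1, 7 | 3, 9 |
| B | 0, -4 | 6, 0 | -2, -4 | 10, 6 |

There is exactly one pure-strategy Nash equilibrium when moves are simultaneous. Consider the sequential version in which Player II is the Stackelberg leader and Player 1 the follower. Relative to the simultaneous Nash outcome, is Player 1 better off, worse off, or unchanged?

Work backward from Player 1's decision.
- W: BR = B, leader payoff -4.
- X: BR = B, leader payoff 0.
- Y: BR = T, leader payoff 7.
- Z: BR = B, leader payoff 6.
Among -4, 0, 7, 6, the best is 7 at Y. Subgame-perfect outcome: (T, Y) with payoffs (1, 7).
Now find the simultaneous Nash equilibrium.
Player 1's best replies: W→B; X→B; Y→T; Z→B.
Player II's best replies: T→Z; B→Z.
The unique mutual best reply is (B, Z), giving (10, 6).
Player 1 earns 1 sequentially versus 10 at the Nash outcome: worse off.

worse off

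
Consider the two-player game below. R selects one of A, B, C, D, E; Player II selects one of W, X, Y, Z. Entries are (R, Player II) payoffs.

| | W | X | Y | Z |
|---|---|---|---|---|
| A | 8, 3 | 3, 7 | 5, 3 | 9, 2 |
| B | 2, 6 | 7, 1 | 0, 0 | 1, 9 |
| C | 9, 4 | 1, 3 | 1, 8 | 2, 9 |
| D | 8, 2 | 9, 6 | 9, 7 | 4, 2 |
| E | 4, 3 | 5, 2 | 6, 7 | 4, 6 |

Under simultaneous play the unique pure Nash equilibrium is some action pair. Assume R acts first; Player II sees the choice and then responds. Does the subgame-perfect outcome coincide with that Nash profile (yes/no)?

yes

Backward induction with R moving first.
- A: Player II compares 3, 7, 3, 2 and picks X; R would get 3.
- B: Player II compares 6, 1, 0, 9 and picks Z; R would get 1.
- C: Player II compares 4, 3, 8, 9 and picks Z; R would get 2.
- D: Player II compares 2, 6, 7, 2 and picks Y; R would get 9.
- E: Player II compares 3, 2, 7, 6 and picks Y; R would get 6.
R's induced payoffs are 3, 1, 2, 9, 6, so R commits to D. Subgame-perfect outcome: (D, Y) with payoffs (9, 7).
For the simultaneous game, intersect best replies.
R's best replies: W→C; X→D; Y→D; Z→A.
Player II's best replies: A→X; B→Z; C→Z; D→Y; E→Y.
The unique mutual best reply is (D, Y), giving (9, 7).
Sequential outcome (D, Y) coincides with the Nash profile (D, Y).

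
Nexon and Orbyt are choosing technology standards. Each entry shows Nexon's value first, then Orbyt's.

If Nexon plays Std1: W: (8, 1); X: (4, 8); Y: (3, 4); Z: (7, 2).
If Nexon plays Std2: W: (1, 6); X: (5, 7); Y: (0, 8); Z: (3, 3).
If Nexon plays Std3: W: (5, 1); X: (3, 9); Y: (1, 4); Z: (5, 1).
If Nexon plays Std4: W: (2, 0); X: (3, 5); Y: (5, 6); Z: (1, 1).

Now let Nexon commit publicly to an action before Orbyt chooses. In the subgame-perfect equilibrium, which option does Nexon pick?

Std4

Backward induction with Nexon moving first.
- Std1 → Orbyt plays X (best of 1, 8, 4, 2); Nexon gets 4.
- Std2 → Orbyt plays Y (best of 6, 7, 8, 3); Nexon gets 0.
- Std3 → Orbyt plays X (best of 1, 9, 4, 1); Nexon gets 3.
- Std4 → Orbyt plays Y (best of 0, 5, 6, 1); Nexon gets 5.
Maximizing over 4, 0, 3, 5, Nexon chooses Std4. Subgame-perfect outcome: (Std4, Y) with payoffs (5, 6).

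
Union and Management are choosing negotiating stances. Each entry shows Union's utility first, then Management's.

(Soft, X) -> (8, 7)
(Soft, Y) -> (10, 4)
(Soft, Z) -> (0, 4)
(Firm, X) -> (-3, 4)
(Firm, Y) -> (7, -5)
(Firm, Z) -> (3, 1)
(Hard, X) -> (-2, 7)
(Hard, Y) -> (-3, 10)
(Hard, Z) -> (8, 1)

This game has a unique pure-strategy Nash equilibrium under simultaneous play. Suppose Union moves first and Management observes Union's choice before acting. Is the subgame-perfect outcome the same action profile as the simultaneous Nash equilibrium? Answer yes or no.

Backward induction with Union moving first.
- Soft: BR = X, leader payoff 8.
- Firm: BR = X, leader payoff -3.
- Hard: BR = Y, leader payoff -3.
Union's induced payoffs are 8, -3, -3, so Union commits to Soft. Subgame-perfect outcome: (Soft, X) with payoffs (8, 7).
For the simultaneous game, intersect best replies.
Union's best replies: X→Soft; Y→Soft; Z→Hard.
Management's best replies: Soft→X; Firm→X; Hard→Y.
The unique mutual best reply is (Soft, X), giving (8, 7).
Sequential outcome (Soft, X) coincides with the Nash profile (Soft, X).

yes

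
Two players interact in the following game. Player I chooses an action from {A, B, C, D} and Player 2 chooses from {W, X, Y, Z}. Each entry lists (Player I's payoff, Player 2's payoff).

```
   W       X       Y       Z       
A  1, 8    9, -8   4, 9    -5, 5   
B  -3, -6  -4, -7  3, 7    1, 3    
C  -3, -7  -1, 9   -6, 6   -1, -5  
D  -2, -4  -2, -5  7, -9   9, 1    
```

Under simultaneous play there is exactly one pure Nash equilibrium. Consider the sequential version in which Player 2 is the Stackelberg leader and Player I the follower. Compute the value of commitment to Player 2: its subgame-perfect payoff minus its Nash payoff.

7

Player I best-responds to each possible Player 2 move:
- W → Player I plays A (best of 1, -3, -3, -2); Player 2 gets 8.
- X → Player I plays A (best of 9, -4, -1, -2); Player 2 gets -8.
- Y → Player I plays D (best of 4, 3, -6, 7); Player 2 gets -9.
- Z → Player I plays D (best of -5, 1, -1, 9); Player 2 gets 1.
Player 2's induced payoffs are 8, -8, -9, 1, so Player 2 commits to W. Subgame-perfect outcome: (A, W) with payoffs (1, 8).
For the simultaneous game, intersect best replies.
Player I's best replies: W→A; X→A; Y→D; Z→D.
Player 2's best replies: A→Y; B→Y; C→X; D→Z.
Only (D, Z) has each player best-responding; Nash payoffs (9, 1).
Player 2's commitment gain: 8 − 1 = 7.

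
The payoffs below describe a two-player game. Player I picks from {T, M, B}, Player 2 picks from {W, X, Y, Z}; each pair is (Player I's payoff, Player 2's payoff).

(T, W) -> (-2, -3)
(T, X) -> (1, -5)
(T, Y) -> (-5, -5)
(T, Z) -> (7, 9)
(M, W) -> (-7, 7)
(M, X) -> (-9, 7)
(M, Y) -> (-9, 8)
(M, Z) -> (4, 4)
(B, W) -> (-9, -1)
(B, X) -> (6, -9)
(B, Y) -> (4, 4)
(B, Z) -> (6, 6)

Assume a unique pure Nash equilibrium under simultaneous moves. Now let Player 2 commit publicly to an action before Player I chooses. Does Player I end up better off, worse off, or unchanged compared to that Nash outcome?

unchanged

Solve by backward induction (Player 2 leads).
- W → Player I plays T (best of -2, -7, -9); Player 2 gets -3.
- X → Player I plays B (best of 1, -9, 6); Player 2 gets -9.
- Y → Player I plays B (best of -5, -9, 4); Player 2 gets 4.
- Z → Player I plays T (best of 7, 4, 6); Player 2 gets 9.
Player 2's induced payoffs are -3, -9, 4, 9, so Player 2 commits to Z. Subgame-perfect outcome: (T, Z) with payoffs (7, 9).
For the simultaneous game, intersect best replies.
Player I's best replies: W→T; X→B; Y→B; Z→T.
Player 2's best replies: T→Z; M→Y; B→Z.
The unique mutual best reply is (T, Z), giving (7, 9).
Player I earns 7 sequentially versus 7 at the Nash outcome: unchanged.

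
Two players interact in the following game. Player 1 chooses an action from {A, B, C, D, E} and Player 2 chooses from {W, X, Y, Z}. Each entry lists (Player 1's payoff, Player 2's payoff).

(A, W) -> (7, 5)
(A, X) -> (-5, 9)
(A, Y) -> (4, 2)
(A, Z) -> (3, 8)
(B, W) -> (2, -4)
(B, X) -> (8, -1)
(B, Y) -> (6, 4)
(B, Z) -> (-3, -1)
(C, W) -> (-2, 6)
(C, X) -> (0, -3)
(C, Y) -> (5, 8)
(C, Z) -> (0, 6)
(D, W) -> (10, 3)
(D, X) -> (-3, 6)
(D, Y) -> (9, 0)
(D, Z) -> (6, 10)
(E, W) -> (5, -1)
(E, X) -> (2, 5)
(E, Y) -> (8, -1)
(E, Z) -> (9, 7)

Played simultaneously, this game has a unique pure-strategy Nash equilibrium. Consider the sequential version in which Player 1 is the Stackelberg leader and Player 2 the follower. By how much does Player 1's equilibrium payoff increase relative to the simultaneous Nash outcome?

Backward induction with Player 1 moving first.
- A: Player 2 compares 5, 9, 2, 8 and picks X; Player 1 would get -5.
- B: Player 2 compares -4, -1, 4, -1 and picks Y; Player 1 would get 6.
- C: Player 2 compares 6, -3, 8, 6 and picks Y; Player 1 would get 5.
- D: Player 2 compares 3, 6, 0, 10 and picks Z; Player 1 would get 6.
- E: Player 2 compares -1, 5, -1, 7 and picks Z; Player 1 would get 9.
Among -5, 6, 5, 6, 9, the best is 9 at E. Subgame-perfect outcome: (E, Z) with payoffs (9, 7).
For the simultaneous game, intersect best replies.
Player 1's best replies: W→D; X→B; Y→D; Z→E.
Player 2's best replies: A→X; B→Y; C→Y; D→Z; E→Z.
The unique mutual best reply is (E, Z), giving (9, 7).
Player 1's commitment gain: 9 − 9 = 0.

0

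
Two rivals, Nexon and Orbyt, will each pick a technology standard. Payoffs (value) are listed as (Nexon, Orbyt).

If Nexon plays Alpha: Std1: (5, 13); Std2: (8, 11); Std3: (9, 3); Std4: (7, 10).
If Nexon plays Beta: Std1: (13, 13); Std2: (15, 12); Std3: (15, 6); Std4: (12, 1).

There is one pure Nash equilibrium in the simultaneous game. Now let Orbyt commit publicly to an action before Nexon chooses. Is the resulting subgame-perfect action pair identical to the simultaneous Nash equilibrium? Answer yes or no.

Solve by backward induction (Orbyt leads).
- Std1: Nexon compares 5, 13 and picks Beta; Orbyt would get 13.
- Std2: Nexon compares 8, 15 and picks Beta; Orbyt would get 12.
- Std3: Nexon compares 9, 15 and picks Beta; Orbyt would get 6.
- Std4: Nexon compares 7, 12 and picks Beta; Orbyt would get 1.
Maximizing over 13, 12, 6, 1, Orbyt chooses Std1. Subgame-perfect outcome: (Beta, Std1) with payoffs (13, 13).
Now find the simultaneous Nash equilibrium.
Nexon's best replies: Std1→Beta; Std2→Beta; Std3→Beta; Std4→Beta.
Orbyt's best replies: Alpha→Std1; Beta→Std1.
The unique mutual best reply is (Beta, Std1), giving (13, 13).
Sequential outcome (Beta, Std1) coincides with the Nash profile (Beta, Std1).

yes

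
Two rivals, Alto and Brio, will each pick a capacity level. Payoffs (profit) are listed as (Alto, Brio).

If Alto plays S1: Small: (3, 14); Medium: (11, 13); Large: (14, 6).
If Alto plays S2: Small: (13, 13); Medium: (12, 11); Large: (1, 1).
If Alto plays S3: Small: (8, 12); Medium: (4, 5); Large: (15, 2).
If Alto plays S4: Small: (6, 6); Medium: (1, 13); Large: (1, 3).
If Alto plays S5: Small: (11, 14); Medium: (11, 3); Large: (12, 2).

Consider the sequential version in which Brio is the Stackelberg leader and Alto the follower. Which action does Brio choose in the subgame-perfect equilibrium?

Small

Backward induction with Brio moving first.
- Small: BR = S2, leader payoff 13.
- Medium: BR = S2, leader payoff 11.
- Large: BR = S3, leader payoff 2.
Among 13, 11, 2, the best is 13 at Small. Subgame-perfect outcome: (S2, Small) with payoffs (13, 13).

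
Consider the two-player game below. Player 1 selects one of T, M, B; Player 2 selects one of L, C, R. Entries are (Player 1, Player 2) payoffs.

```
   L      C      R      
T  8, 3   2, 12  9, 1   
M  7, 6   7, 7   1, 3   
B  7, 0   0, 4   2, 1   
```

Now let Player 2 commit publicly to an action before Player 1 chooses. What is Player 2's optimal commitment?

C

Work backward from Player 1's decision.
- L: Player 1 compares 8, 7, 7 and picks T; Player 2 would get 3.
- C: Player 1 compares 2, 7, 0 and picks M; Player 2 would get 7.
- R: Player 1 compares 9, 1, 2 and picks T; Player 2 would get 1.
Maximizing over 3, 7, 1, Player 2 chooses C. Subgame-perfect outcome: (M, C) with payoffs (7, 7).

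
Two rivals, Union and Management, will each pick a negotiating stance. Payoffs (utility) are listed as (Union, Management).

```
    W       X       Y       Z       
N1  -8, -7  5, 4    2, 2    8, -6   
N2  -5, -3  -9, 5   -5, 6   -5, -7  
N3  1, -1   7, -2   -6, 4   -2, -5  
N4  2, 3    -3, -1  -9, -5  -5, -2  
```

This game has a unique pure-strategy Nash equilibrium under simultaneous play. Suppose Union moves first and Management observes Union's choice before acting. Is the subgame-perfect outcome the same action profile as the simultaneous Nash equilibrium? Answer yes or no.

no

Work backward from Management's decision.
- N1: BR = X, leader payoff 5.
- N2: BR = Y, leader payoff -5.
- N3: BR = Y, leader payoff -6.
- N4: BR = W, leader payoff 2.
Among 5, -5, -6, 2, the best is 5 at N1. Subgame-perfect outcome: (N1, X) with payoffs (5, 4).
For the simultaneous game, intersect best replies.
Union's best replies: W→N4; X→N3; Y→N1; Z→N1.
Management's best replies: N1→X; N2→Y; N3→Y; N4→W.
Only (N4, W) has each player best-responding; Nash payoffs (2, 3).
Sequential outcome (N1, X) differs from the Nash profile (N4, W).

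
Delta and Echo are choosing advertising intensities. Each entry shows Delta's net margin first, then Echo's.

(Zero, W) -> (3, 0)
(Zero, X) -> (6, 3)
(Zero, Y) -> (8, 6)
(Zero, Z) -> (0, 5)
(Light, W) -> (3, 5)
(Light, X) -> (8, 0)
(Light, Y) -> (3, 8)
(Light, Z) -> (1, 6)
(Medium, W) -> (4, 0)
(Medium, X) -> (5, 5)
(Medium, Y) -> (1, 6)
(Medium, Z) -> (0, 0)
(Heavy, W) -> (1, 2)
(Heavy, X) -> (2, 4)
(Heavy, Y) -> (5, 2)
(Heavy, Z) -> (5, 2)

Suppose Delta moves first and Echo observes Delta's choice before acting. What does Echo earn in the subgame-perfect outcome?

Backward induction with Delta moving first.
- Zero: BR = Y, leader payoff 8.
- Light: BR = Y, leader payoff 3.
- Medium: BR = Y, leader payoff 1.
- Heavy: BR = X, leader payoff 2.
Maximizing over 8, 3, 1, 2, Delta chooses Zero. Subgame-perfect outcome: (Zero, Y) with payoffs (8, 6).

6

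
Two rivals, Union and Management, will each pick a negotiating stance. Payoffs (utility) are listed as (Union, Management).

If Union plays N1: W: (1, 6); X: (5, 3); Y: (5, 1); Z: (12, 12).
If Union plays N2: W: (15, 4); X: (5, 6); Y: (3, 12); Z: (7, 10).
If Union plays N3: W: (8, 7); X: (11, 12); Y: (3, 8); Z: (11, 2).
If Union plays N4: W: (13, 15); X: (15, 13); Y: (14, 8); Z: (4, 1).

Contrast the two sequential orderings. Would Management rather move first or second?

second

If Union leads: Management's best replies are N1→Z, N2→Y, N3→X, N4→W; Union's induced payoffs 12, 3, 11, 13; outcome (N4, W), payoffs (13, 15).
If Management leads: Union's best replies are W→N2, X→N4, Y→N4, Z→N1; Management's induced payoffs 4, 13, 8, 12; outcome (N4, X), payoffs (15, 13).
Management gets 13 moving first and 15 moving second, so Management prefers to move second.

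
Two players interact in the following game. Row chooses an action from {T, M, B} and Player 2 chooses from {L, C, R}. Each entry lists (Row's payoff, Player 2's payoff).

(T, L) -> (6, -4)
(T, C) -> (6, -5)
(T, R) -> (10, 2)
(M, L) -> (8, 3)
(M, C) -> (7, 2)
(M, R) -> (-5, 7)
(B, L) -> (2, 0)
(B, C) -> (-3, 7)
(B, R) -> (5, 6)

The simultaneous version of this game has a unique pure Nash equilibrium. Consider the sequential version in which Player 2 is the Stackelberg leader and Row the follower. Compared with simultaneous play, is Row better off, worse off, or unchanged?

Backward induction with Player 2 moving first.
- L: BR = M, leader payoff 3.
- C: BR = M, leader payoff 2.
- R: BR = T, leader payoff 2.
Player 2's induced payoffs are 3, 2, 2, so Player 2 commits to L. Subgame-perfect outcome: (M, L) with payoffs (8, 3).
Now find the simultaneous Nash equilibrium.
Row's best replies: L→M; C→M; R→T.
Player 2's best replies: T→R; M→R; B→C.
Only (T, R) has each player best-responding; Nash payoffs (10, 2).
Row earns 8 sequentially versus 10 at the Nash outcome: worse off.

worse off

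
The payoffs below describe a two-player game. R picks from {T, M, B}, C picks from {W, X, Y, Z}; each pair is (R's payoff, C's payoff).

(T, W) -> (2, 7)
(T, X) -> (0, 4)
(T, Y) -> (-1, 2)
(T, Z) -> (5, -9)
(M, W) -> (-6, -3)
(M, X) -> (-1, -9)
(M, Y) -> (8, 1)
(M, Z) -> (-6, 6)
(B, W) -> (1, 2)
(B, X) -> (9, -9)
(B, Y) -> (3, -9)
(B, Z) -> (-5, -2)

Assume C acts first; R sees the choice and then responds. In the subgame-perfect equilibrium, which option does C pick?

W

Solve by backward induction (C leads).
- W → R plays T (best of 2, -6, 1); C gets 7.
- X → R plays B (best of 0, -1, 9); C gets -9.
- Y → R plays M (best of -1, 8, 3); C gets 1.
- Z → R plays T (best of 5, -6, -5); C gets -9.
Among 7, -9, 1, -9, the best is 7 at W. Subgame-perfect outcome: (T, W) with payoffs (2, 7).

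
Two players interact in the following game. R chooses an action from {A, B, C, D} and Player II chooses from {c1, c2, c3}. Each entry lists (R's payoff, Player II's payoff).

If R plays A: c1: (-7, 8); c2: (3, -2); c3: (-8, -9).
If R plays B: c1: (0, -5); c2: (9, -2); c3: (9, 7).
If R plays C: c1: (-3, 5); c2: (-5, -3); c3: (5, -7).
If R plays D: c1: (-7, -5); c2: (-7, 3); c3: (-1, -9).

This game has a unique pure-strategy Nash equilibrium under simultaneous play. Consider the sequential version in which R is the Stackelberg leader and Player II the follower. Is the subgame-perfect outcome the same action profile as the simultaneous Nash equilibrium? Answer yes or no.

Backward induction with R moving first.
- A → Player II plays c1 (best of 8, -2, -9); R gets -7.
- B → Player II plays c3 (best of -5, -2, 7); R gets 9.
- C → Player II plays c1 (best of 5, -3, -7); R gets -3.
- D → Player II plays c2 (best of -5, 3, -9); R gets -7.
R's induced payoffs are -7, 9, -3, -7, so R commits to B. Subgame-perfect outcome: (B, c3) with payoffs (9, 7).
Under simultaneous play:
R's best replies: c1→B; c2→B; c3→B.
Player II's best replies: A→c1; B→c3; C→c1; D→c2.
The unique mutual best reply is (B, c3), giving (9, 7).
Sequential outcome (B, c3) coincides with the Nash profile (B, c3).

yes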